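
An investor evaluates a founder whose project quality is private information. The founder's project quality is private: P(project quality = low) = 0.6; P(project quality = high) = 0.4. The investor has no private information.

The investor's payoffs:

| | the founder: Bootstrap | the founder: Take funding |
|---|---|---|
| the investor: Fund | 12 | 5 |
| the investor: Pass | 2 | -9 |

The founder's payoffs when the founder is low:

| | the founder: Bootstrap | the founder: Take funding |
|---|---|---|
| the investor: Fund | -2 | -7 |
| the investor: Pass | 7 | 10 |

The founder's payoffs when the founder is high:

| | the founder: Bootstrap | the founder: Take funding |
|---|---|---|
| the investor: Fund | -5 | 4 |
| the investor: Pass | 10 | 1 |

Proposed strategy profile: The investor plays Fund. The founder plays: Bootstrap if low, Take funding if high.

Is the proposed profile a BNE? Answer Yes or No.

A profile is a BNE iff every type of every player is best-responding given beliefs about the other side.
The investor plays Fund: E[Fund] = 0.6·(12) + 0.4·(5) = 9.2; E[Pass] = -2.4. Best-responding. ✓
The founder (project quality low), facing Fund: Bootstrap gives -2, Take funding gives -7. Proposed Bootstrap is best. ✓
The founder (project quality high), facing Fund: Bootstrap gives -5, Take funding gives 4. Proposed Take funding is best. ✓

Yes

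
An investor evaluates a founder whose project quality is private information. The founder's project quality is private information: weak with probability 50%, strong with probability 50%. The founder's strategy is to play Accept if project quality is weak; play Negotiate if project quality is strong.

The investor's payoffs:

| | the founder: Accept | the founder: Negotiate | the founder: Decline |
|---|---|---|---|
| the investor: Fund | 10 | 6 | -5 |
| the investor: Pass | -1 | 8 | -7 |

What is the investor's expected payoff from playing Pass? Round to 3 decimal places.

3.500

E[Pass] = 0.5·(-1) + 0.5·8 = (-0.5) + 4 = 3.5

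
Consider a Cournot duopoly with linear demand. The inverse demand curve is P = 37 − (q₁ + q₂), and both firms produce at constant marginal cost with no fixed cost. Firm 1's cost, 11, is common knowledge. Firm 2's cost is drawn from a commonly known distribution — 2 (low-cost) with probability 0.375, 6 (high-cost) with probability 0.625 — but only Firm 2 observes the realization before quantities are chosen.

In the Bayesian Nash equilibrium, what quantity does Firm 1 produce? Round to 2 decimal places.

6.50

Type-c best response for Firm 2: q₂(c) = (37 − c)/2 − q₁/2.
Firm 1 maximizes expected profit; its first-order condition is 37 − 2q₁ − E[q₂] − 11 = 0.
Substituting E[q₂] and solving: E[c₂] = 4.5, so q₁ = (37 − 2·11 + 4.5)/3 = 6.5.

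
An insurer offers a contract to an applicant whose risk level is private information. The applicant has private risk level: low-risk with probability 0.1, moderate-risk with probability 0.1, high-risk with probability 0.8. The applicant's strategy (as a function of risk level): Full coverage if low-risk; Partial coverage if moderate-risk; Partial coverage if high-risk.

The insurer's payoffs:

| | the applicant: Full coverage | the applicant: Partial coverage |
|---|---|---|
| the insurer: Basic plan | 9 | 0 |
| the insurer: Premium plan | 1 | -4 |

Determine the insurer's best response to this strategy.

Compute the insurer's expected payoff for each action, taking the expectation over the applicant's type.
E[Basic plan] = 0.1·(9) + 0.1·(0) + 0.8·(0) = 0.9
E[Premium plan] = 0.1·(1) + 0.1·(-4) + 0.8·(-4) = -3.5
Best response: Basic plan (0.9 is the largest).

Basic plan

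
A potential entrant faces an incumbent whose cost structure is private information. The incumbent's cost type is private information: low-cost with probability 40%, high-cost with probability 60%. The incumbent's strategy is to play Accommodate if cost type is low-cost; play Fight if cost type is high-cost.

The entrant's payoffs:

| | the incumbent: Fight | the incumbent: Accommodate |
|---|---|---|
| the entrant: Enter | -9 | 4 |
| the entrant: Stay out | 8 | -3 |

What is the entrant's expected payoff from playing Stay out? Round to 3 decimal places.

3.600

E[Stay out] = 0.4·(-3) + 0.6·8 = (-1.2) + 4.8 = 3.6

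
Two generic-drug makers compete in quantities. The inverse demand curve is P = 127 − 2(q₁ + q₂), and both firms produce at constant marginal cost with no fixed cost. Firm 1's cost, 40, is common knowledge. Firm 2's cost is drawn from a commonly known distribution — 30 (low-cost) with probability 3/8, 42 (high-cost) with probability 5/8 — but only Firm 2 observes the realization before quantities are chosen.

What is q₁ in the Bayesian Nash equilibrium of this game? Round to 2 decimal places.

Firm 2 with cost c maximizes (127 − 2(q₁+q₂) − c)·q₂, giving q₂(c) = (127 − c − 2q₁)/4.
E[c₂] = 3/8·30 + 5/8·42 = 37.5
Firm 1's FOC against E[q₂] yields q₁ = (127 − 2·40 + E[c₂])/6 = (127 − 80 + 37.5)/6 = 14.0833.

14.08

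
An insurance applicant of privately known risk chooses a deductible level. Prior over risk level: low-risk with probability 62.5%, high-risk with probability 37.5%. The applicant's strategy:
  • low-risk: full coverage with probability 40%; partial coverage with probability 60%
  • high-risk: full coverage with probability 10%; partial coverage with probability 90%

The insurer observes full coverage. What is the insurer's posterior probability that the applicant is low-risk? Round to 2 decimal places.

0.87

Apply Bayes' rule using the sender's strategy as the likelihood.
P(full coverage) = 0.625·0.4 + 0.375·0.1 = 0.2875
P(low-risk | full coverage) = (0.625·0.4) / 0.2875 = 0.25 / 0.2875 = 0.869565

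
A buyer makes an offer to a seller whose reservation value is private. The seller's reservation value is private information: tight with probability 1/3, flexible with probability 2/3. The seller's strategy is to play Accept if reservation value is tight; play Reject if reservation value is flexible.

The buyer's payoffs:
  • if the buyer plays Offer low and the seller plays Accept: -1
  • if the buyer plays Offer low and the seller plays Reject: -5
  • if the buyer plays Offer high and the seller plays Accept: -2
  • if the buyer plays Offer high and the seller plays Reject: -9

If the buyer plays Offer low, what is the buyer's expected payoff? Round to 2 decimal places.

Take the expectation over the seller's reservation value, weighting each type's action by its prior probability.
E[Offer low] = 1/3·(-1) + 2/3·(-5) = (-1/3) + (-10/3) = -11/3

-3.67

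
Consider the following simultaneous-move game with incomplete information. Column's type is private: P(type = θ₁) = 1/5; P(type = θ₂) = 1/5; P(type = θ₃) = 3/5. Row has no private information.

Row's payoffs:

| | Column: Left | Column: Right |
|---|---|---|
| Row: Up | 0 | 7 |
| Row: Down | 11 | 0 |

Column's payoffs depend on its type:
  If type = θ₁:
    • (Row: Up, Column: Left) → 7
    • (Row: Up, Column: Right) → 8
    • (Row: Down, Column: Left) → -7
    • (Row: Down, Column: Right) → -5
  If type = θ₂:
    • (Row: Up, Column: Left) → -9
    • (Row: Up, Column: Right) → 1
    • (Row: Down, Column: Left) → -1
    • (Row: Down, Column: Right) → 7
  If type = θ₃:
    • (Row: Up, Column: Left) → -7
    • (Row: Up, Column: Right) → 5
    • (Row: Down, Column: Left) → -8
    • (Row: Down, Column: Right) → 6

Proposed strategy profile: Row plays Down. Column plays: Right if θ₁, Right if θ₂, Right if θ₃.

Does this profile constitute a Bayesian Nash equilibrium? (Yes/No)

No

Row plays Down: E[Down] = 1/5·(0) + 1/5·(0) + 3/5·(0) = 0; E[Up] = 7. Not best-responding. ✗
Column (type θ₁), facing Down: Left gives -7, Right gives -5. Proposed Right is best. ✓
Column (type θ₂), facing Down: Left gives -1, Right gives 7. Proposed Right is best. ✓
Column (type θ₃), facing Down: Left gives -8, Right gives 6. Proposed Right is best. ✓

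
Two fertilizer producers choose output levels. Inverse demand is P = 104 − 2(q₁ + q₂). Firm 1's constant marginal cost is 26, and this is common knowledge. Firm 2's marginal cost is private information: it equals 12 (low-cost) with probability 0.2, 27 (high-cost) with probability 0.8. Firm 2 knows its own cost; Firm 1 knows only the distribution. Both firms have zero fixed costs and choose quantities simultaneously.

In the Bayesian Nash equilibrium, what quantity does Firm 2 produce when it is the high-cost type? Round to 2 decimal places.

12.92

Each type of Firm 2 best-responds to q₁; Firm 1 best-responds to the expected q₂ over Firm 2's types.
Firm 2 with cost c maximizes (104 − 2(q₁+q₂) − c)·q₂, giving q₂(c) = (104 − c − 2q₁)/4.
E[c₂] = 0.2·12 + 0.8·27 = 24
Firm 1's FOC against E[q₂] yields q₁ = (104 − 2·26 + E[c₂])/6 = (104 − 52 + 24)/6 = 12.6667.
q₂(high-cost) = (104 − 27 − 2·12.6667)/4 = 12.9167.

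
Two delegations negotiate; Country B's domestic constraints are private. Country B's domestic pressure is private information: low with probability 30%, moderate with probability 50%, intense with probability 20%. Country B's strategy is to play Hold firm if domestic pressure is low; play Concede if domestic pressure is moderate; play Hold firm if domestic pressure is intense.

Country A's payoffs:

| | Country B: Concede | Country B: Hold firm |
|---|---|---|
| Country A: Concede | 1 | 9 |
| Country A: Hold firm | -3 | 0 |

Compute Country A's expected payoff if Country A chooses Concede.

5

Take the expectation over Country B's domestic pressure, weighting each type's action by its prior probability.
E[Concede] = 0.3·9 + 0.5·1 + 0.2·9 = 2.7 + 0.5 + 1.8 = 5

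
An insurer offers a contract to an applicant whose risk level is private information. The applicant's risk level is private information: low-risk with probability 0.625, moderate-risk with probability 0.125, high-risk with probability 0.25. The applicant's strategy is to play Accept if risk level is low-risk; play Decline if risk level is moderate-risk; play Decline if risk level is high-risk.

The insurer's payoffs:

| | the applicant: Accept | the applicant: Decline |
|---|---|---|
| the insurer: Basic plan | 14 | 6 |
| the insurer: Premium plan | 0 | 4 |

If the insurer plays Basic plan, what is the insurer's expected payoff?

11

Take the expectation over the applicant's risk level, weighting each type's action by its prior probability.
E[Basic plan] = 0.625·14 + 0.125·6 + 0.25·6 = 8.75 + 0.75 + 1.5 = 11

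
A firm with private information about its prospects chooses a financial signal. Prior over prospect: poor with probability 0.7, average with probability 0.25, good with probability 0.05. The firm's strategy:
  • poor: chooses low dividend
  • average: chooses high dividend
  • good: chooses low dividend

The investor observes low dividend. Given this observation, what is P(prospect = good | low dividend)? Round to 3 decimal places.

0.067

P(low dividend) = 0.7·1 + 0.25·0 + 0.05·1 = 0.75
P(good | low dividend) = (0.05·1) / 0.75 = 0.05 / 0.75 = 0.0666667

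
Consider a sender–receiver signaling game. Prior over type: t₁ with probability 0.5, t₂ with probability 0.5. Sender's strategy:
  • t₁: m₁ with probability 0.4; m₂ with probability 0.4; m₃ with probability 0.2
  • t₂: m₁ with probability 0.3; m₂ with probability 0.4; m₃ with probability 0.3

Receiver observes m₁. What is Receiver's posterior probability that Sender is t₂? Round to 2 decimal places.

0.43

P(m₁) = 0.5·0.4 + 0.5·0.3 = 0.35
P(t₂ | m₁) = (0.5·0.3) / 0.35 = 0.15 / 0.35 = 0.428571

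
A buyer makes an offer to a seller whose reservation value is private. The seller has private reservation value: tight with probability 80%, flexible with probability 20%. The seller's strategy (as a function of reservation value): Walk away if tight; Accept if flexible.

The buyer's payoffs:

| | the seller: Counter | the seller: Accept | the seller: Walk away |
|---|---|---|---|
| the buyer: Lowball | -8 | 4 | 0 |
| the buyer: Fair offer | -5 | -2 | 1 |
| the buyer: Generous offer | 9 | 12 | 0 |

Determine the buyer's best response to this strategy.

Generous offer

E[Lowball] = 0.8·(0) + 0.2·(4) = 0.8
E[Fair offer] = 0.8·(1) + 0.2·(-2) = 0.4
E[Generous offer] = 0.8·(0) + 0.2·(12) = 2.4
Best response: Generous offer (2.4 is the largest).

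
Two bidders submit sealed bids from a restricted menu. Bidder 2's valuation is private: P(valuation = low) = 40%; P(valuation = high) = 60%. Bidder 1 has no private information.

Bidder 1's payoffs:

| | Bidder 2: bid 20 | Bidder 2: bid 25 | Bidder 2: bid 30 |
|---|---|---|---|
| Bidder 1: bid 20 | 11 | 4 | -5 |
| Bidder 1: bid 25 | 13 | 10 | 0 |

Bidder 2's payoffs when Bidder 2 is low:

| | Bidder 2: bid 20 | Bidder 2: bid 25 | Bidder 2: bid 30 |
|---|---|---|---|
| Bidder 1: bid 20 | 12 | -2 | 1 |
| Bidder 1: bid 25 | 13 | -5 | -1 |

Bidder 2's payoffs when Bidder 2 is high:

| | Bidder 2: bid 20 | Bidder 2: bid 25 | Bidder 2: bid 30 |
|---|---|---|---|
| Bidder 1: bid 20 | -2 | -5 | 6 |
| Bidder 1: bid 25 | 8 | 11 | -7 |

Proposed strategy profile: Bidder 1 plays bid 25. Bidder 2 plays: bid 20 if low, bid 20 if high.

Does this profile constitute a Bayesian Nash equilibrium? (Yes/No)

No

Bidder 1 plays bid 25: E[bid 25] = 0.4·(13) + 0.6·(13) = 13; E[bid 20] = 11. Best-responding. ✓
Bidder 2 (valuation low), facing bid 25: bid 20 gives 13, bid 25 gives -5, bid 30 gives -1. Proposed bid 20 is best. ✓
Bidder 2 (valuation high), facing bid 25: bid 20 gives 8, bid 25 gives 11, bid 30 gives -7. Proposed bid 20 is not best — profitable deviation exists. ✗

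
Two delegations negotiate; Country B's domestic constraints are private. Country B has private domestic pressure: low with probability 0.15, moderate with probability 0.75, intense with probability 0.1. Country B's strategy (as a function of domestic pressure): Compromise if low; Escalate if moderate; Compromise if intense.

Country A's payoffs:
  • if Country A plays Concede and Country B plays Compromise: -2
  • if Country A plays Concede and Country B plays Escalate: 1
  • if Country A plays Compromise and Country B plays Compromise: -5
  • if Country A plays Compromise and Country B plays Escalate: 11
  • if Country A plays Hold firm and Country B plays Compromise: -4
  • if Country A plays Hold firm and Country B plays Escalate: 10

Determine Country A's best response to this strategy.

Compromise

Compute Country A's expected payoff for each action, taking the expectation over Country B's type.
E[Concede] = 0.15·(-2) + 0.75·(1) + 0.1·(-2) = 0.25
E[Compromise] = 0.15·(-5) + 0.75·(11) + 0.1·(-5) = 7
E[Hold firm] = 0.15·(-4) + 0.75·(10) + 0.1·(-4) = 6.5
Best response: Compromise (7 is the largest).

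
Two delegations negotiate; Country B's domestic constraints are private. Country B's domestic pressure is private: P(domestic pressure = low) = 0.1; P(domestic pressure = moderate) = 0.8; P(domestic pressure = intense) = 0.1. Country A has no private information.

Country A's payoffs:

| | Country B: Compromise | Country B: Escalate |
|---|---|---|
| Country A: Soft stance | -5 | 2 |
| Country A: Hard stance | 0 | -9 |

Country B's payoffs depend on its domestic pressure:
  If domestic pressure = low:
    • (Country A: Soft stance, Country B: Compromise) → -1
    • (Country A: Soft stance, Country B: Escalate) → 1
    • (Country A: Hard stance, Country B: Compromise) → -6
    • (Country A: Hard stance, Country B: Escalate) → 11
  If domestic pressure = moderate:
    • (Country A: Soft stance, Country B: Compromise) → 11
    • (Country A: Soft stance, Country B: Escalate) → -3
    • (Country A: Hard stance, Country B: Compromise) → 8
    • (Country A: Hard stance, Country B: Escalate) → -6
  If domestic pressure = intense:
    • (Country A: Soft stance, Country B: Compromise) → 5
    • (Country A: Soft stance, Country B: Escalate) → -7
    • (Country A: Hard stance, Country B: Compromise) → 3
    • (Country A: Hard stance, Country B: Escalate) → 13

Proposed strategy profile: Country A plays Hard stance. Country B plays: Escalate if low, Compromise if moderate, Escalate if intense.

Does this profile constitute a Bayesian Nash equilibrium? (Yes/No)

Country A plays Hard stance: E[Hard stance] = 0.1·(-9) + 0.8·(0) + 0.1·(-9) = -1.8; E[Soft stance] = -3.6. Best-responding. ✓
Country B (domestic pressure low), facing Hard stance: Compromise gives -6, Escalate gives 11. Proposed Escalate is best. ✓
Country B (domestic pressure moderate), facing Hard stance: Compromise gives 8, Escalate gives -6. Proposed Compromise is best. ✓
Country B (domestic pressure intense), facing Hard stance: Compromise gives 3, Escalate gives 13. Proposed Escalate is best. ✓

Yes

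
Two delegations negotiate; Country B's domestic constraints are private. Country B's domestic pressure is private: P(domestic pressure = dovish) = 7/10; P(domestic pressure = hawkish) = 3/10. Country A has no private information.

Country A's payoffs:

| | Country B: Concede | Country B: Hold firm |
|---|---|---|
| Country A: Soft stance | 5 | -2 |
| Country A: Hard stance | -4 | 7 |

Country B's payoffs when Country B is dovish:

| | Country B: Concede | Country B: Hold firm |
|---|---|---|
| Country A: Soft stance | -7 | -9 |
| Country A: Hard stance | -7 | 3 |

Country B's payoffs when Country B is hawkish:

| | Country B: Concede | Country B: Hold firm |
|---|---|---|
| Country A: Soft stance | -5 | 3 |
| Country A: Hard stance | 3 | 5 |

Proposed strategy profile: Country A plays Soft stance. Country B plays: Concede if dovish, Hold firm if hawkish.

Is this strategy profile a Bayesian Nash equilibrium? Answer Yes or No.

Country A plays Soft stance: E[Soft stance] = 7/10·(5) + 3/10·(-2) = 29/10; E[Hard stance] = -7/10. Best-responding. ✓
Country B (domestic pressure dovish), facing Soft stance: Concede gives -7, Hold firm gives -9. Proposed Concede is best. ✓
Country B (domestic pressure hawkish), facing Soft stance: Concede gives -5, Hold firm gives 3. Proposed Hold firm is best. ✓

Yes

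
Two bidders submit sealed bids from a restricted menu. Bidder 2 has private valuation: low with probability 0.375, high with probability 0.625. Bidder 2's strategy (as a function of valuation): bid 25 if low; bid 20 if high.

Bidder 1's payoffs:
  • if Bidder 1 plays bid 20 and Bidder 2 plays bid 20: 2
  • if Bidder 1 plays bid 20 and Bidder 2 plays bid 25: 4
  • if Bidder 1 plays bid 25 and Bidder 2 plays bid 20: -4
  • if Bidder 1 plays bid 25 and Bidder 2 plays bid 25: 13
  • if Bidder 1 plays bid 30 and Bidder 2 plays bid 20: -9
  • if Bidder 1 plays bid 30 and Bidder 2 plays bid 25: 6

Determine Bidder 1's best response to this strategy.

bid 20

E[bid 20] = 0.375·(4) + 0.625·(2) = 2.75
E[bid 25] = 0.375·(13) + 0.625·(-4) = 2.375
E[bid 30] = 0.375·(6) + 0.625·(-9) = -3.375
Best response: bid 20 (2.75 is the largest).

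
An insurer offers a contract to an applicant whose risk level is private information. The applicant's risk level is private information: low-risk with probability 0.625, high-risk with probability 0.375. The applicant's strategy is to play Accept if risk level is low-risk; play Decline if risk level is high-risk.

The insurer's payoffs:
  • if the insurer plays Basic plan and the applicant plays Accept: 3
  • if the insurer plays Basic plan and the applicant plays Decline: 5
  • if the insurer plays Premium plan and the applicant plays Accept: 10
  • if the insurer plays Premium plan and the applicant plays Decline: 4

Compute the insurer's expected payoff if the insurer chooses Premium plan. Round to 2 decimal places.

E[Premium plan] = 0.625·10 + 0.375·4 = 6.25 + 1.5 = 7.75

7.75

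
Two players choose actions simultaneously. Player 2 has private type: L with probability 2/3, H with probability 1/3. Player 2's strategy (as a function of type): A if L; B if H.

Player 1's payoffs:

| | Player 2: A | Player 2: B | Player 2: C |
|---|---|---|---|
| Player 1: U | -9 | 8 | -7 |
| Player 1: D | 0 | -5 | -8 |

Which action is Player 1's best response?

Compute Player 1's expected payoff for each action, taking the expectation over Player 2's type.
E[U] = 2/3·(-9) + 1/3·(8) = -10/3
E[D] = 2/3·(0) + 1/3·(-5) = -5/3
Best response: D (-5/3 is the largest).

D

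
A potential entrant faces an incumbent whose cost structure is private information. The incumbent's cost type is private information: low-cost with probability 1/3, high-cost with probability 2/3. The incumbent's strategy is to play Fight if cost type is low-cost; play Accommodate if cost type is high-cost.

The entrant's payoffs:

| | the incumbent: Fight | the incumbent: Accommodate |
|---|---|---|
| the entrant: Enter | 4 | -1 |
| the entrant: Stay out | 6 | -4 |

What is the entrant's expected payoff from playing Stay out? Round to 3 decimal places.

Take the expectation over the incumbent's cost type, weighting each type's action by its prior probability.
E[Stay out] = 1/3·6 + 2/3·(-4) = 2 + (-8/3) = -2/3

-0.667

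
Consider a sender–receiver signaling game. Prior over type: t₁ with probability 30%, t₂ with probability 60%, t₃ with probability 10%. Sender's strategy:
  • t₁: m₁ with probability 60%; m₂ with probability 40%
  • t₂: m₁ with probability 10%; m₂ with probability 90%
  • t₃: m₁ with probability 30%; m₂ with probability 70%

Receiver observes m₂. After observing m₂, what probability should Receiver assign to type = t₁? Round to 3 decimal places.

P(m₂) = 0.3·0.4 + 0.6·0.9 + 0.1·0.7 = 0.73
P(t₁ | m₂) = (0.3·0.4) / 0.73 = 0.12 / 0.73 = 0.164384

0.164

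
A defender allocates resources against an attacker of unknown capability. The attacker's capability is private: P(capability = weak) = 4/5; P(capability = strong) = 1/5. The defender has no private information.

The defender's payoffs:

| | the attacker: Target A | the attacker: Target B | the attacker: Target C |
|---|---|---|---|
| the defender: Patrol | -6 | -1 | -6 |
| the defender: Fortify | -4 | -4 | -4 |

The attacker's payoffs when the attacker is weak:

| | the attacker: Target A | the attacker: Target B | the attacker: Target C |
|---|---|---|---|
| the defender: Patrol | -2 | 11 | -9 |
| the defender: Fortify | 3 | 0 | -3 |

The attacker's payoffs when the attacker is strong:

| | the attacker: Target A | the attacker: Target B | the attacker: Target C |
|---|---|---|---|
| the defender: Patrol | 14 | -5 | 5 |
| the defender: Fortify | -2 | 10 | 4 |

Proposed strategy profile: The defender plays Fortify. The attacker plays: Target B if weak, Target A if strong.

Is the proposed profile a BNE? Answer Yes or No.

A profile is a BNE iff every type of every player is best-responding given beliefs about the other side.
The defender plays Fortify: E[Fortify] = 4/5·(-4) + 1/5·(-4) = -4; E[Patrol] = -2. Not best-responding. ✗
The attacker (capability weak), facing Fortify: Target A gives 3, Target B gives 0, Target C gives -3. Proposed Target B is not best — profitable deviation exists. ✗
The attacker (capability strong), facing Fortify: Target A gives -2, Target B gives 10, Target C gives 4. Proposed Target A is not best — profitable deviation exists. ✗

No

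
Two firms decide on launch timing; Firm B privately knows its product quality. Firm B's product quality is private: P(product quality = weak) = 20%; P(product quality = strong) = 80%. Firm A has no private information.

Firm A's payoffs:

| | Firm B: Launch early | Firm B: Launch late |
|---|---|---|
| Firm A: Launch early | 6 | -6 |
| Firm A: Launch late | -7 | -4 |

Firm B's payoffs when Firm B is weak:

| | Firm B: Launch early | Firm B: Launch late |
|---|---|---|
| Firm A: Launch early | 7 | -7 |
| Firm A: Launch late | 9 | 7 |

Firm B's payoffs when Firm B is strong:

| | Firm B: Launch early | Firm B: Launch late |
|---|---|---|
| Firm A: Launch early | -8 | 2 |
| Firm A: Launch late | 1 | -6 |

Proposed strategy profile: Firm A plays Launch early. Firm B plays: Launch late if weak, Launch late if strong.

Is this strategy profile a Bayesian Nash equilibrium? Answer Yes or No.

A profile is a BNE iff every type of every player is best-responding given beliefs about the other side.
Firm A plays Launch early: E[Launch early] = 0.2·(-6) + 0.8·(-6) = -6; E[Launch late] = -4. Not best-responding. ✗
Firm B (product quality weak), facing Launch early: Launch early gives 7, Launch late gives -7. Proposed Launch late is not best — profitable deviation exists. ✗
Firm B (product quality strong), facing Launch early: Launch early gives -8, Launch late gives 2. Proposed Launch late is best. ✓

No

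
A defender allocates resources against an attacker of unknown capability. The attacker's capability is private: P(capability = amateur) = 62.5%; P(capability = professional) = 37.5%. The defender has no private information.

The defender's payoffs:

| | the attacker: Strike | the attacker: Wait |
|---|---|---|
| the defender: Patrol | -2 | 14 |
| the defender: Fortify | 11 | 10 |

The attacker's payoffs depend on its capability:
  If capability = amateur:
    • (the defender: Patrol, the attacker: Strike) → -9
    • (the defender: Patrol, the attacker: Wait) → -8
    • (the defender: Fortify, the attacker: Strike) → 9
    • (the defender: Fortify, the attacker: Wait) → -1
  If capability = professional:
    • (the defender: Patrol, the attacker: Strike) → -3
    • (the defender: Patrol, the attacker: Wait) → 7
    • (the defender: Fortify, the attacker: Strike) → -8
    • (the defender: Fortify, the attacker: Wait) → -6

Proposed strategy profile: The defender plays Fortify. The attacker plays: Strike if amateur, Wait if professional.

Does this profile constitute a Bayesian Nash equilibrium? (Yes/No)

Yes

The defender plays Fortify: E[Fortify] = 0.625·(11) + 0.375·(10) = 10.625; E[Patrol] = 4. Best-responding. ✓
The attacker (capability amateur), facing Fortify: Strike gives 9, Wait gives -1. Proposed Strike is best. ✓
The attacker (capability professional), facing Fortify: Strike gives -8, Wait gives -6. Proposed Wait is best. ✓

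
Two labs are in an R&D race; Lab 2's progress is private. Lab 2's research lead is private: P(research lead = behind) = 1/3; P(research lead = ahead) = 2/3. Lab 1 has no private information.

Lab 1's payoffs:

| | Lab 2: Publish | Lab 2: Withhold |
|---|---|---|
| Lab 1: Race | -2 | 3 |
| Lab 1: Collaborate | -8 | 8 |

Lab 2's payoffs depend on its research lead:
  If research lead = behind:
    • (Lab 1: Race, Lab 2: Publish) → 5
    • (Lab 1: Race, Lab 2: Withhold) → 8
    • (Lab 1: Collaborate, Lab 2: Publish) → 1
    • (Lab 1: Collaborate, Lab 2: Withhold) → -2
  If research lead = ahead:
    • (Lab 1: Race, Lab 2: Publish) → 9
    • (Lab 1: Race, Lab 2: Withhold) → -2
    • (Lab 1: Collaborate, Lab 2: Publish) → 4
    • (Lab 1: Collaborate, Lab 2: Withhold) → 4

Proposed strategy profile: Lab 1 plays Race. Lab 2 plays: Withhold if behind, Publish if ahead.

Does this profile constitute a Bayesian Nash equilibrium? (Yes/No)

Lab 1 plays Race: E[Race] = 1/3·(3) + 2/3·(-2) = -1/3; E[Collaborate] = -8/3. Best-responding. ✓
Lab 2 (research lead behind), facing Race: Publish gives 5, Withhold gives 8. Proposed Withhold is best. ✓
Lab 2 (research lead ahead), facing Race: Publish gives 9, Withhold gives -2. Proposed Publish is best. ✓

Yes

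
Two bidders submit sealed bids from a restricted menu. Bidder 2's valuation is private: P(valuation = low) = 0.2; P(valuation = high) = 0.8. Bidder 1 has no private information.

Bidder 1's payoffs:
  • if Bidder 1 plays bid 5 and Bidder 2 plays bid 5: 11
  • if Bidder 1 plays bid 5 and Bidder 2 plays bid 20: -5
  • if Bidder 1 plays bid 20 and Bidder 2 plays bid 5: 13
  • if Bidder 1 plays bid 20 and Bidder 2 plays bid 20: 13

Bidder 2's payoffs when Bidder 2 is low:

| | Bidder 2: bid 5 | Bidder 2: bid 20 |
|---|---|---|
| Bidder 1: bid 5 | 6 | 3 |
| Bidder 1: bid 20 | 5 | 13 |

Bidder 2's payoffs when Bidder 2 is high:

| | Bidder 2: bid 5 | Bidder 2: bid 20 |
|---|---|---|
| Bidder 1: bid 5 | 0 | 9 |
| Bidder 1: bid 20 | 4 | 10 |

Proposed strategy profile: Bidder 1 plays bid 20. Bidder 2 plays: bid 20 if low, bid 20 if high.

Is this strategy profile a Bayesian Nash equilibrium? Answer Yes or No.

Bidder 1 plays bid 20: E[bid 20] = 0.2·(13) + 0.8·(13) = 13; E[bid 5] = -5. Best-responding. ✓
Bidder 2 (valuation low), facing bid 20: bid 5 gives 5, bid 20 gives 13. Proposed bid 20 is best. ✓
Bidder 2 (valuation high), facing bid 20: bid 5 gives 4, bid 20 gives 10. Proposed bid 20 is best. ✓

Yes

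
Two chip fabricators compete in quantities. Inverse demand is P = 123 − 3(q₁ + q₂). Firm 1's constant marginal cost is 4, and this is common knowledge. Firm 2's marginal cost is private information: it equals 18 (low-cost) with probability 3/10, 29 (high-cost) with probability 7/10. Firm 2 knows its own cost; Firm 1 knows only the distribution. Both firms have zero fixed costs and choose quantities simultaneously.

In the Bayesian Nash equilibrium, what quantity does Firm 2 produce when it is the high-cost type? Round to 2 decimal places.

7.85

Type-c best response for Firm 2: q₂(c) = (123 − c)/6 − q₁/2.
Firm 1 maximizes expected profit; its first-order condition is 123 − 6q₁ − 3E[q₂] − 4 = 0.
Substituting E[q₂] and solving: E[c₂] = 25.7, so q₁ = (123 − 2·4 + 25.7)/9 = 15.6333.
q₂(high-cost) = (123 − 29 − 3·15.6333)/6 = 7.85.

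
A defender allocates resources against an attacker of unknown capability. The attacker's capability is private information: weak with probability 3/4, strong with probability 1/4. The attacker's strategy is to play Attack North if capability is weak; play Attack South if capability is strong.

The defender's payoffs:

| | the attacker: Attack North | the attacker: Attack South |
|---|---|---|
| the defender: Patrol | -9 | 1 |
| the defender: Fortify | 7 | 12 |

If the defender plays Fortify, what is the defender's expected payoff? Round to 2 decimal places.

8.25

E[Fortify] = 3/4·7 + 1/4·12 = 21/4 + 3 = 33/4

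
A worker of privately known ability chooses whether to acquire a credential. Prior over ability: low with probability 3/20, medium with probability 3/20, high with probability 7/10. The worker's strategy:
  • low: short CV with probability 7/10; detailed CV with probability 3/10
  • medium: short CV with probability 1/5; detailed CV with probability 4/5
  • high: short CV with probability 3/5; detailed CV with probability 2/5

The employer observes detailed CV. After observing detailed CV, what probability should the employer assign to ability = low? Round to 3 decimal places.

0.101

P(detailed CV) = (3/20)·(3/10) + (3/20)·(4/5) + (7/10)·(2/5) = 89/200
P(low | detailed CV) = ((3/20)·(3/10)) / (89/200) = (9/200) / (89/200) = 9/89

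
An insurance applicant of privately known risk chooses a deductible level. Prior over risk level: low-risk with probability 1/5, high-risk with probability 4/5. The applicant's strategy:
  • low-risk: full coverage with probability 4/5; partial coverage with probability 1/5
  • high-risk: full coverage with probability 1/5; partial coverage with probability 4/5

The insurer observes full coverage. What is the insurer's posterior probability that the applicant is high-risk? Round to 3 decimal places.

0.500

Apply Bayes' rule using the sender's strategy as the likelihood.
P(full coverage) = (1/5)·(4/5) + (4/5)·(1/5) = 8/25
P(high-risk | full coverage) = ((4/5)·(1/5)) / (8/25) = (4/25) / (8/25) = 1/2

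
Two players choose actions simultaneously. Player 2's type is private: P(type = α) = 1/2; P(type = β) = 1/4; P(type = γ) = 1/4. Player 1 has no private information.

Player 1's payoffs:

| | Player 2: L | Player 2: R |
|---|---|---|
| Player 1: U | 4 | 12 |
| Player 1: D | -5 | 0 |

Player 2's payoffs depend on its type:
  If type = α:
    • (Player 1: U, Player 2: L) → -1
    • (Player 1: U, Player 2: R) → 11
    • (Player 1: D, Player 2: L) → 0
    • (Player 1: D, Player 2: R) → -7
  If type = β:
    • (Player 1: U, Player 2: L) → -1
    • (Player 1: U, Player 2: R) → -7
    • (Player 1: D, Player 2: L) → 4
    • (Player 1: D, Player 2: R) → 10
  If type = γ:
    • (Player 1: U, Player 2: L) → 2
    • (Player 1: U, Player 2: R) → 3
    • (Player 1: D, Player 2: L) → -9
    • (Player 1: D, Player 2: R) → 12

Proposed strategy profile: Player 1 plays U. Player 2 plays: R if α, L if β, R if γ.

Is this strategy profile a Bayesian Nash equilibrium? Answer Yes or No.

Yes

Player 1 plays U: E[U] = 1/2·(12) + 1/4·(4) + 1/4·(12) = 10; E[D] = -5/4. Best-responding. ✓
Player 2 (type α), facing U: L gives -1, R gives 11. Proposed R is best. ✓
Player 2 (type β), facing U: L gives -1, R gives -7. Proposed L is best. ✓
Player 2 (type γ), facing U: L gives 2, R gives 3. Proposed R is best. ✓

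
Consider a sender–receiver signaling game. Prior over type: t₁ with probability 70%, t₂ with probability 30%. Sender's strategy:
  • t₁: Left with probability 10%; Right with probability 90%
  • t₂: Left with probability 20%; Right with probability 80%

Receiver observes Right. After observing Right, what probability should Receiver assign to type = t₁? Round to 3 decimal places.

0.724

P(Right) = 0.7·0.9 + 0.3·0.8 = 0.87
P(t₁ | Right) = (0.7·0.9) / 0.87 = 0.63 / 0.87 = 0.724138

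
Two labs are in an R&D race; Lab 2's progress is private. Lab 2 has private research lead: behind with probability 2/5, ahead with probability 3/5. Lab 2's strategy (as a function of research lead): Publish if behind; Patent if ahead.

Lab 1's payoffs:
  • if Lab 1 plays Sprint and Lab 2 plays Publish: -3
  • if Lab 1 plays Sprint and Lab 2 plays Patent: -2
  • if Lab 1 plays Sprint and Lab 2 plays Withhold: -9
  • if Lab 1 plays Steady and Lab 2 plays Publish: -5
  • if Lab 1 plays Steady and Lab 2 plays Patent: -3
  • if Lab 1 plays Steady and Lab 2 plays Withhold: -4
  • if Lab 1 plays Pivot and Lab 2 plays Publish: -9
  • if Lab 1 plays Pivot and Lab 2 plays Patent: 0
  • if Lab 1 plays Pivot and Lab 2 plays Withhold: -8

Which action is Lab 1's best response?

Sprint

E[Sprint] = 2/5·(-3) + 3/5·(-2) = -12/5
E[Steady] = 2/5·(-5) + 3/5·(-3) = -19/5
E[Pivot] = 2/5·(-9) + 3/5·(0) = -18/5
Best response: Sprint (-12/5 is the largest).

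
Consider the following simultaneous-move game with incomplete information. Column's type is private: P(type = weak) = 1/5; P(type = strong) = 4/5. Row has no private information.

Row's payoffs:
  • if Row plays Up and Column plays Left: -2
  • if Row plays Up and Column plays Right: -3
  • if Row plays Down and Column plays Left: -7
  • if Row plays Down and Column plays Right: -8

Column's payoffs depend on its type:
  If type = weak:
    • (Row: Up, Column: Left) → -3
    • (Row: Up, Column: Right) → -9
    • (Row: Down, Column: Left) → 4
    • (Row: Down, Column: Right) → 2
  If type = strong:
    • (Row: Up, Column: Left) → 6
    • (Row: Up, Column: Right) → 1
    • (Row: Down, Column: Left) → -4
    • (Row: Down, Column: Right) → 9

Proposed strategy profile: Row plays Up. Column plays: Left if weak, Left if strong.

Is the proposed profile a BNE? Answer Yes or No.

A profile is a BNE iff every type of every player is best-responding given beliefs about the other side.
Row plays Up: E[Up] = 1/5·(-2) + 4/5·(-2) = -2; E[Down] = -7. Best-responding. ✓
Column (type weak), facing Up: Left gives -3, Right gives -9. Proposed Left is best. ✓
Column (type strong), facing Up: Left gives 6, Right gives 1. Proposed Left is best. ✓

Yes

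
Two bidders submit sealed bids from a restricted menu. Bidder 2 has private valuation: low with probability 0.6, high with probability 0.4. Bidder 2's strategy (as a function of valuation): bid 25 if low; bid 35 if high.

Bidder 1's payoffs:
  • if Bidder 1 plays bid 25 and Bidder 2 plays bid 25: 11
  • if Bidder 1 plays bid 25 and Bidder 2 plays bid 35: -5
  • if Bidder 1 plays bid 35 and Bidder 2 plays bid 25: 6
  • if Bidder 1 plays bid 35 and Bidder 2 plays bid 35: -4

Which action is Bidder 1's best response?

E[bid 25] = 0.6·(11) + 0.4·(-5) = 4.6
E[bid 35] = 0.6·(6) + 0.4·(-4) = 2
Best response: bid 25 (4.6 is the largest).

bid 25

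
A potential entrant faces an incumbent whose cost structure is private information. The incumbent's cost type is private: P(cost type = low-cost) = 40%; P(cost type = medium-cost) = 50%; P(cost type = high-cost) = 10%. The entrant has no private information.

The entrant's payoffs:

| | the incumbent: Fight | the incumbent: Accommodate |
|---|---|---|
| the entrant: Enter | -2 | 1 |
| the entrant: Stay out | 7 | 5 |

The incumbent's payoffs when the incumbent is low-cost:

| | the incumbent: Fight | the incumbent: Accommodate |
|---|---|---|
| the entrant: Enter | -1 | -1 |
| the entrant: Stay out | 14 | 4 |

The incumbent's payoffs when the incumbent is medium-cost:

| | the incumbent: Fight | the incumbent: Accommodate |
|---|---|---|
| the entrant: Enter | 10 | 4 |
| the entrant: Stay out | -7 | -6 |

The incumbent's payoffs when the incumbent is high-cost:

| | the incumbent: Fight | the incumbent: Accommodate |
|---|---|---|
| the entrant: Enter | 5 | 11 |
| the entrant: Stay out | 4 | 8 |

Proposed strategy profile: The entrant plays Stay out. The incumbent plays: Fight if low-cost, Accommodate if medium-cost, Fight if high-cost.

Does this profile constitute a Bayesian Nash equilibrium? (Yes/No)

No

The entrant plays Stay out: E[Stay out] = 0.4·(7) + 0.5·(5) + 0.1·(7) = 6; E[Enter] = -0.5. Best-responding. ✓
The incumbent (cost type low-cost), facing Stay out: Fight gives 14, Accommodate gives 4. Proposed Fight is best. ✓
The incumbent (cost type medium-cost), facing Stay out: Fight gives -7, Accommodate gives -6. Proposed Accommodate is best. ✓
The incumbent (cost type high-cost), facing Stay out: Fight gives 4, Accommodate gives 8. Proposed Fight is not best — profitable deviation exists. ✗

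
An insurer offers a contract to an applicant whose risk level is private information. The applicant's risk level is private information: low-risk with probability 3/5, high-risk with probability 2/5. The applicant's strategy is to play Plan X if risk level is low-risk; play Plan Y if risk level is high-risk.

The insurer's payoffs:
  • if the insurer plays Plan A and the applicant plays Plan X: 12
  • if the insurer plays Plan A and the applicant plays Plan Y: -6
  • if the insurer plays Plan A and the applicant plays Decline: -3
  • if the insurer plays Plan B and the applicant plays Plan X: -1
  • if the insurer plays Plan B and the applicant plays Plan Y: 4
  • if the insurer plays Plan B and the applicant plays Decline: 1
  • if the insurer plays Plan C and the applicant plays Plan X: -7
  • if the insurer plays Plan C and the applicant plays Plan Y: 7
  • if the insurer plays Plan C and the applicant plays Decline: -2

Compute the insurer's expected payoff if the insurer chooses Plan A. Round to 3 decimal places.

4.800

E[Plan A] = 3/5·12 + 2/5·(-6) = 36/5 + (-12/5) = 24/5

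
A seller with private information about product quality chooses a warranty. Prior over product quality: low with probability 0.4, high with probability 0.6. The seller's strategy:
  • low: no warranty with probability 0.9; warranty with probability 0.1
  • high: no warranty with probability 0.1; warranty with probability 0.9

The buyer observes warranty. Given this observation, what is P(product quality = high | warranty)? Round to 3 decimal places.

P(warranty) = 0.4·0.1 + 0.6·0.9 = 0.58
P(high | warranty) = (0.6·0.9) / 0.58 = 0.54 / 0.58 = 0.931034

0.931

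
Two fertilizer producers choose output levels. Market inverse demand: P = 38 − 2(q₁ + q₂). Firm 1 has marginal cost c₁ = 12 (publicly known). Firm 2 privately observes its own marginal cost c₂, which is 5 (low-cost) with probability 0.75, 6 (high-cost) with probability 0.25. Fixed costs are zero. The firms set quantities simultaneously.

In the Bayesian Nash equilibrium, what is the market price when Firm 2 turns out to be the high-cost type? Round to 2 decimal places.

Each type of Firm 2 best-responds to q₁; Firm 1 best-responds to the expected q₂ over Firm 2's types.
Firm 2 with cost c maximizes (38 − 2(q₁+q₂) − c)·q₂, giving q₂(c) = (38 − c − 2q₁)/4.
E[c₂] = 0.75·5 + 0.25·6 = 5.25
Firm 1's FOC against E[q₂] yields q₁ = (38 − 2·12 + E[c₂])/6 = (38 − 24 + 5.25)/6 = 3.20833.
q₂(high-cost) = 6.39583, so P = 38 − 2·(3.20833 + 6.39583) = 18.7917.

18.79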